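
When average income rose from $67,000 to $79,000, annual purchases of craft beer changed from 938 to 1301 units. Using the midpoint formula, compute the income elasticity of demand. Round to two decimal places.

ΔQ = 363, ΔI = 12000. Midpoints: Ī = 73,000, Q̄ = 1119.5.
ε_I = (ΔQ/ΔI)(Ī/Q̄) = (363/12000)(73000/1119.5).
ε_I > 0, so the good is normal.

1.97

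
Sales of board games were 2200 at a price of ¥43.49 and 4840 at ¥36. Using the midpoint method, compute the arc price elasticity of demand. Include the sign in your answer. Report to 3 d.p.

-3.980

ΔQ = 4840 − 2200 = 2640; ΔP = 36 − 43.49 = -7.49.
Midpoints: P̄ = 39.75, Q̄ = 3520.0.
ε = (ΔQ/ΔP)(P̄/Q̄) = (2640/-7.49)(39.75/3520.0).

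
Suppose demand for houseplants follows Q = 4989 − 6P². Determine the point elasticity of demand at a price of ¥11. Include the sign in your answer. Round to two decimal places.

-0.34

At P = 11, Q = 4263.
dQ/dP = −12P = -132.
ε = (dQ/dP)(P/Q) = (-132)(11/4263).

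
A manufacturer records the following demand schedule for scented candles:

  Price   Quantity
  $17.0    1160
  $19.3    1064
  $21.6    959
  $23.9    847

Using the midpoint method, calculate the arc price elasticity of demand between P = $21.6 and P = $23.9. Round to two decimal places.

At P = 21.6, Q = 959; at P = 23.9, Q = 847.
ΔQ = -112, ΔP = 2.3. Midpoints: P̄ = 22.75, Q̄ = 903.0.
ε = (ΔQ/ΔP)(P̄/Q̄) = (-112/2.3)(22.75/903.0).

-1.23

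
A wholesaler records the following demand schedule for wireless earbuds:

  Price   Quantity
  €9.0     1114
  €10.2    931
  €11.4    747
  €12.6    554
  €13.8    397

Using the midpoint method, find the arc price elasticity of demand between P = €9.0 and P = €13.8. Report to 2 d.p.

-2.25

At P = 9.0, Q = 1114; at P = 13.8, Q = 397.
ΔQ = -717, ΔP = 4.8. Midpoints: P̄ = 11.40, Q̄ = 755.5.
ε = (ΔQ/ΔP)(P̄/Q̄) = (-717/4.8)(11.40/755.5).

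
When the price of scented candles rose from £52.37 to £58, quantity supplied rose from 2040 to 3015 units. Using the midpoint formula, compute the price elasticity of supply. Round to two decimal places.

3.78

ΔQ = 3015 − 2040 = 975; ΔP = 58 − 52.37 = 5.63.
Midpoints: P̄ = 55.19, Q̄ = 2527.5.
ε_s = (ΔQ/ΔP)(P̄/Q̄) = (975/5.63)(55.19/2527.5).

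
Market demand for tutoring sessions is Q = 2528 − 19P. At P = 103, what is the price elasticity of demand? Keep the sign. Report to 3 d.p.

At P = 103, Q = 571.
dQ/dP = −19.
ε = (dQ/dP)(P/Q) = (-19)(103/571).

-3.427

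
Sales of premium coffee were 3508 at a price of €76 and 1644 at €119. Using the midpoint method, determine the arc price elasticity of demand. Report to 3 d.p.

ΔQ = 1644 − 3508 = -1864; ΔP = 119 − 76 = 43.
Midpoints: P̄ = 97.50, Q̄ = 2576.0.
ε = (ΔQ/ΔP)(P̄/Q̄) = (-1864/43)(97.50/2576.0).

-1.641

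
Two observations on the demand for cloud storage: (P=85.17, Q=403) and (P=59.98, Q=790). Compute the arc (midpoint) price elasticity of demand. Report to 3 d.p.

ΔQ = 790 − 403 = 387; ΔP = 59.98 − 85.17 = -25.19.
Midpoints: P̄ = 72.58, Q̄ = 596.5.
ε = (ΔQ/ΔP)(P̄/Q̄) = (387/-25.19)(72.58/596.5).

-1.869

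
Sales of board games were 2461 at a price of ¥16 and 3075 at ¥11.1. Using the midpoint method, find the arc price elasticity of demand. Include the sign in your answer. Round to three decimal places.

ΔQ = 3075 − 2461 = 614; ΔP = 11.1 − 16 = -4.9.
Midpoints: P̄ = 13.55, Q̄ = 2768.0.
ε = (ΔQ/ΔP)(P̄/Q̄) = (614/-4.9)(13.55/2768.0).

-0.613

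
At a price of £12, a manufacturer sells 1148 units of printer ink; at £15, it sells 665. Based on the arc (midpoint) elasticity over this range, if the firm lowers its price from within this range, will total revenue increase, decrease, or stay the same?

Arc ε = (-483/3)(13.50/906.5) ≈ -2.398.
|ε| = 2.40 > 1, so demand is elastic. A price cut therefore raises total revenue.

increase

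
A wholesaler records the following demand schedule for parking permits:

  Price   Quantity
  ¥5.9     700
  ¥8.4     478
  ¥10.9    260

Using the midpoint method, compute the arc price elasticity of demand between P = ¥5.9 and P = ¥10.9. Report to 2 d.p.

-1.54

At P = 5.9, Q = 700; at P = 10.9, Q = 260.
ΔQ = -440, ΔP = 5.0. Midpoints: P̄ = 8.40, Q̄ = 480.0.
ε = (ΔQ/ΔP)(P̄/Q̄) = (-440/5.0)(8.40/480.0).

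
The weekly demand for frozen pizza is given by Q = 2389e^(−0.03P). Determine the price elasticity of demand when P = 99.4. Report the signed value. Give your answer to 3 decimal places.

-2.982

At P = 99.4, Q = 121.102.
dQ/dP = −0.03·2389e^(−0.03P) = −0.03Q = -3.633.
ε = (dQ/dP)(P/Q) = (-3.633)(99.4/121.102).
|ε| > 1, so demand is elastic at this price.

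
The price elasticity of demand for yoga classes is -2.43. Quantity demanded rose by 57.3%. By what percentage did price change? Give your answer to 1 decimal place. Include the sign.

%ΔP ≈ %ΔQ / ε = (57.3%)/(-2.43) = -23.58%.

-23.6%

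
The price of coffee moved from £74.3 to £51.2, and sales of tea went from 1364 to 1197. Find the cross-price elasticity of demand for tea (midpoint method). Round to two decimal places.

0.35

ΔQ_x = 1197 − 1364 = -167; ΔP_y = 51.2 − 74.3 = -23.1.
Midpoints: P̄_y = 62.75, Q̄_x = 1280.5.
ε_xy = (ΔQ_x/ΔP_y)(P̄_y/Q̄_x) = (-167/-23.1)(62.75/1280.5).
ε_xy > 0, so the goods are substitutes.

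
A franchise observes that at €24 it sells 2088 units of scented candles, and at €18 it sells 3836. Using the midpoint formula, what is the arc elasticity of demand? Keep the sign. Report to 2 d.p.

-2.07

ΔQ = 3836 − 2088 = 1748; ΔP = 18 − 24 = -6.
Midpoints: P̄ = 21.00, Q̄ = 2962.0.
ε = (ΔQ/ΔP)(P̄/Q̄) = (1748/-6)(21.00/2962.0).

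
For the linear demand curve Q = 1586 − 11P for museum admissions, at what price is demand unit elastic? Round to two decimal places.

For linear demand Q = a − bP, ε = −bP/(a − bP). |ε| = 1 when bP = a − bP, i.e. P = a/(2b).
P = 1586/(2·11) = 1586/22 = 72.0909.

72.09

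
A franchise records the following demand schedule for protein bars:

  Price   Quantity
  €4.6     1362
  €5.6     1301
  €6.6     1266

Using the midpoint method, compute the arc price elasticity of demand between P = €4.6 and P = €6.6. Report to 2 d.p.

At P = 4.6, Q = 1362; at P = 6.6, Q = 1266.
ΔQ = -96, ΔP = 2.0. Midpoints: P̄ = 5.60, Q̄ = 1314.0.
ε = (ΔQ/ΔP)(P̄/Q̄) = (-96/2.0)(5.60/1314.0).

-0.20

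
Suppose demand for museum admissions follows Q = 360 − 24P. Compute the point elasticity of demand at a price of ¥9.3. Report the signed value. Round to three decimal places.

At P = 9.3, Q = 136.800.
dQ/dP = −24.
ε = (dQ/dP)(P/Q) = (-24)(9.3/136.800).
|ε| > 1, so demand is elastic at this price.

-1.632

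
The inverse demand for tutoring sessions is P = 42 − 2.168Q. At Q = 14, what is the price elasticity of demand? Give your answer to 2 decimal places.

At Q = 14, P = 42 − 2.168(14) = 11.65.
dP/dQ = −2.168, so dQ/dP = 1/(−2.168) = -0.461.
ε = (dQ/dP)(P/Q) = (-0.461)(11.65/14).

-0.38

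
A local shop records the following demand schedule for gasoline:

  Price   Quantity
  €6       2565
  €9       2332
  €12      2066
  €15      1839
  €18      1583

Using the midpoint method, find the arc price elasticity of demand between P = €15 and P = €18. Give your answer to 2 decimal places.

-0.82

At P = 15, Q = 1839; at P = 18, Q = 1583.
ΔQ = -256, ΔP = 3. Midpoints: P̄ = 16.50, Q̄ = 1711.0.
ε = (ΔQ/ΔP)(P̄/Q̄) = (-256/3)(16.50/1711.0).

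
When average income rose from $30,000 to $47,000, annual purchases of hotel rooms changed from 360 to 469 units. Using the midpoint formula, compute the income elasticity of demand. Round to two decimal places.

ΔQ = 109, ΔI = 17000. Midpoints: Ī = 38,500, Q̄ = 414.5.
ε_I = (ΔQ/ΔI)(Ī/Q̄) = (109/17000)(38500/414.5).

0.60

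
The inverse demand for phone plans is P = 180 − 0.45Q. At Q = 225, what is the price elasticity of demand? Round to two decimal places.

At Q = 225, P = 180 − 0.45(225) = 78.75.
dP/dQ = −0.45, so dQ/dP = 1/(−0.45) = -2.222.
ε = (dQ/dP)(P/Q) = (-2.222)(78.75/225).

-0.78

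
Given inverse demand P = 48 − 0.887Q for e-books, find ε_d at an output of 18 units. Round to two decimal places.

At Q = 18, P = 48 − 0.887(18) = 32.03.
dP/dQ = −0.887, so dQ/dP = 1/(−0.887) = -1.127.
ε = (dQ/dP)(P/Q) = (-1.127)(32.03/18).

-2.01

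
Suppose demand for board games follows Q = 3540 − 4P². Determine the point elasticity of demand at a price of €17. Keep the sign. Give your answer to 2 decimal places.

-0.97

At P = 17, Q = 2384.
dQ/dP = −8P = -136.
ε = (dQ/dP)(P/Q) = (-136)(17/2384).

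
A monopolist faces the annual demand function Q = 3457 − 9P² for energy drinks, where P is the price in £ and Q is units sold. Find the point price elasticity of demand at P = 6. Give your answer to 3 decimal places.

-0.207

At P = 6, Q = 3133.
dQ/dP = −18P = -108.
ε = (dQ/dP)(P/Q) = (-108)(6/3133).
|ε| < 1, so demand is inelastic at this price.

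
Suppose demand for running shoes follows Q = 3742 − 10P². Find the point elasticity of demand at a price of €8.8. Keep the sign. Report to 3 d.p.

At P = 8.8, Q = 2967.600.
dQ/dP = −20P = -176.
ε = (dQ/dP)(P/Q) = (-176)(8.8/2967.600).

-0.522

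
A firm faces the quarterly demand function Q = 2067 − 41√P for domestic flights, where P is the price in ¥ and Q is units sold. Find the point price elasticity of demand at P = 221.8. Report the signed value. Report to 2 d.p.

-0.21

At P = 221.8, Q = 1456.389.
dQ/dP = −41/(2√P) = -1.376.
ε = (dQ/dP)(P/Q) = (-1.376)(221.8/1456.389).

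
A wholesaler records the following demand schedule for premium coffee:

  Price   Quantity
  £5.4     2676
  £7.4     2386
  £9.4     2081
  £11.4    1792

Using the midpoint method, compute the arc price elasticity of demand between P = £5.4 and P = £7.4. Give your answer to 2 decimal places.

-0.37

At P = 5.4, Q = 2676; at P = 7.4, Q = 2386.
ΔQ = -290, ΔP = 2.0. Midpoints: P̄ = 6.40, Q̄ = 2531.0.
ε = (ΔQ/ΔP)(P̄/Q̄) = (-290/2.0)(6.40/2531.0).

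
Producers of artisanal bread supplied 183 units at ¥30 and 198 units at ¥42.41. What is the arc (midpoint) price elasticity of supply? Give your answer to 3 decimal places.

0.230

ΔQ = 198 − 183 = 15; ΔP = 42.41 − 30 = 12.41.
Midpoints: P̄ = 36.20, Q̄ = 190.5.
ε_s = (ΔQ/ΔP)(P̄/Q̄) = (15/12.41)(36.20/190.5).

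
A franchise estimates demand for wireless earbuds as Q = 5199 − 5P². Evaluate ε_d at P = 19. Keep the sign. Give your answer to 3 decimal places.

-1.064

At P = 19, Q = 3394.
dQ/dP = −10P = -190.
ε = (dQ/dP)(P/Q) = (-190)(19/3394).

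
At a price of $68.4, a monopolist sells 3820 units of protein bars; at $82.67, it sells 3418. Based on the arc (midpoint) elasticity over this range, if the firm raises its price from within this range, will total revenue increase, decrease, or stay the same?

Arc ε = (-402/14.27)(75.53/3619.0) ≈ -0.588.
|ε| = 0.59 < 1, so demand is inelastic. A price rise therefore raises total revenue.

increase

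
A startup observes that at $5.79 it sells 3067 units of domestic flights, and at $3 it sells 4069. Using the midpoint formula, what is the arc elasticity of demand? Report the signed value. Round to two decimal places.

-0.44

ΔQ = 4069 − 3067 = 1002; ΔP = 3 − 5.79 = -2.79.
Midpoints: P̄ = 4.39, Q̄ = 3568.0.
ε = (ΔQ/ΔP)(P̄/Q̄) = (1002/-2.79)(4.39/3568.0).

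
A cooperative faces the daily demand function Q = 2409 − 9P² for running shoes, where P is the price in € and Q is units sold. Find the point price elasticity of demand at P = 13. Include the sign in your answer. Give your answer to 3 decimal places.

-3.426

At P = 13, Q = 888.
dQ/dP = −18P = -234.
ε = (dQ/dP)(P/Q) = (-234)(13/888).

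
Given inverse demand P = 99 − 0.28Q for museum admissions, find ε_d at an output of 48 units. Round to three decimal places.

At Q = 48, P = 99 − 0.28(48) = 85.56.
dP/dQ = −0.28, so dQ/dP = 1/(−0.28) = -3.571.
ε = (dQ/dP)(P/Q) = (-3.571)(85.56/48).

-6.366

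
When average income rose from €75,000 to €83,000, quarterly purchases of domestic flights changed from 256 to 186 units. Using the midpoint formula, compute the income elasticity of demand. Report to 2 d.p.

ΔQ = -70, ΔI = 8000. Midpoints: Ī = 79,000, Q̄ = 221.0.
ε_I = (ΔQ/ΔI)(Ī/Q̄) = (-70/8000)(79000/221.0).
ε_I < 0, so the good is inferior.

-3.13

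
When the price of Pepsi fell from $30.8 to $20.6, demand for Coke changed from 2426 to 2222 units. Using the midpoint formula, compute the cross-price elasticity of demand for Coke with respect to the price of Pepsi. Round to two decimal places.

ΔQ_x = 2222 − 2426 = -204; ΔP_y = 20.6 − 30.8 = -10.2.
Midpoints: P̄_y = 25.70, Q̄_x = 2324.0.
ε_xy = (ΔQ_x/ΔP_y)(P̄_y/Q̄_x) = (-204/-10.2)(25.70/2324.0).

0.22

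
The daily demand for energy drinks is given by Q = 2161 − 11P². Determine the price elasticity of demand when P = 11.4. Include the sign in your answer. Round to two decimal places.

-3.91

At P = 11.4, Q = 731.440.
dQ/dP = −22P = -250.800.
ε = (dQ/dP)(P/Q) = (-250.800)(11.4/731.440).
|ε| > 1, so demand is elastic at this price.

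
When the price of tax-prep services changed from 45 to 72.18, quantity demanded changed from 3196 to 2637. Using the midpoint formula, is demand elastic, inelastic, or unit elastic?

Arc ε ≈ -0.413.
|ε| = 0.41 < 1.

inelastic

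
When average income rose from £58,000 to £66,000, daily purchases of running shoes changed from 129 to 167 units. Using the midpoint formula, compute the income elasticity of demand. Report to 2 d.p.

1.99

ΔQ = 38, ΔI = 8000. Midpoints: Ī = 62,000, Q̄ = 148.0.
ε_I = (ΔQ/ΔI)(Ī/Q̄) = (38/8000)(62000/148.0).
ε_I > 0, so the good is normal.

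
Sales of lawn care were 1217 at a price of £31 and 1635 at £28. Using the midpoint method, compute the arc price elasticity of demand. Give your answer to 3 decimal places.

-2.882

ΔQ = 1635 − 1217 = 418; ΔP = 28 − 31 = -3.
Midpoints: P̄ = 29.50, Q̄ = 1426.0.
ε = (ΔQ/ΔP)(P̄/Q̄) = (418/-3)(29.50/1426.0).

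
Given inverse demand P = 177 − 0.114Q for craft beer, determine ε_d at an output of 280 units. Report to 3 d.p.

-4.545

At Q = 280, P = 177 − 0.114(280) = 145.08.
dP/dQ = −0.114, so dQ/dP = 1/(−0.114) = -8.772.
ε = (dQ/dP)(P/Q) = (-8.772)(145.08/280).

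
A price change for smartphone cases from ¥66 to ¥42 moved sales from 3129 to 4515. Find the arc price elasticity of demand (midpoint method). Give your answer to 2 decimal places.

ΔQ = 4515 − 3129 = 1386; ΔP = 42 − 66 = -24.
Midpoints: P̄ = 54.00, Q̄ = 3822.0.
ε = (ΔQ/ΔP)(P̄/Q̄) = (1386/-24)(54.00/3822.0).

-0.82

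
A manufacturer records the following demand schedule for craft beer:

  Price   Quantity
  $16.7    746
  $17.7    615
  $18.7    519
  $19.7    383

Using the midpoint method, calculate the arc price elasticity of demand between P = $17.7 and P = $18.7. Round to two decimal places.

At P = 17.7, Q = 615; at P = 18.7, Q = 519.
ΔQ = -96, ΔP = 1.0. Midpoints: P̄ = 18.20, Q̄ = 567.0.
ε = (ΔQ/ΔP)(P̄/Q̄) = (-96/1.0)(18.20/567.0).

-3.08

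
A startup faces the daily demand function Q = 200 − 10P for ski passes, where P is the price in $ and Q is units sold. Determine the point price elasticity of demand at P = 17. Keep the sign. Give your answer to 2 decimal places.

At P = 17, Q = 30.
dQ/dP = −10.
ε = (dQ/dP)(P/Q) = (-10)(17/30).

-5.67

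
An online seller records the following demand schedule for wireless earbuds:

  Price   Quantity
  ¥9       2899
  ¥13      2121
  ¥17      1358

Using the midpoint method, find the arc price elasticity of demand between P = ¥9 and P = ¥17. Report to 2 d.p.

-1.18

At P = 9, Q = 2899; at P = 17, Q = 1358.
ΔQ = -1541, ΔP = 8. Midpoints: P̄ = 13.00, Q̄ = 2128.5.
ε = (ΔQ/ΔP)(P̄/Q̄) = (-1541/8)(13.00/2128.5).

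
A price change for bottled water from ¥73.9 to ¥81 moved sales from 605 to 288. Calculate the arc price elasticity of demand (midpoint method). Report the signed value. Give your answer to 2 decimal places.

-7.74

ΔQ = 288 − 605 = -317; ΔP = 81 − 73.9 = 7.1.
Midpoints: P̄ = 77.45, Q̄ = 446.5.
ε = (ΔQ/ΔP)(P̄/Q̄) = (-317/7.1)(77.45/446.5).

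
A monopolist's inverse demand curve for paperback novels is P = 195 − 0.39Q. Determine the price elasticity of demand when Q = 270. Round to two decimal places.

At Q = 270, P = 195 − 0.39(270) = 89.70.
dP/dQ = −0.39, so dQ/dP = 1/(−0.39) = -2.564.
ε = (dQ/dP)(P/Q) = (-2.564)(89.70/270).

-0.85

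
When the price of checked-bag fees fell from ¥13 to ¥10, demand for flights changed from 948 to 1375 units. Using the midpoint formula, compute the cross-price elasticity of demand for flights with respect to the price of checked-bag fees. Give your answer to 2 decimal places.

-1.41

ΔQ_x = 1375 − 948 = 427; ΔP_y = 10 − 13 = -3.
Midpoints: P̄_y = 11.50, Q̄_x = 1161.5.
ε_xy = (ΔQ_x/ΔP_y)(P̄_y/Q̄_x) = (427/-3)(11.50/1161.5).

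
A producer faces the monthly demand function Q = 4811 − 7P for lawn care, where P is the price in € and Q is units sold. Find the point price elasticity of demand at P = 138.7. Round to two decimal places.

At P = 138.7, Q = 3840.100.
dQ/dP = −7.
ε = (dQ/dP)(P/Q) = (-7)(138.7/3840.100).

-0.25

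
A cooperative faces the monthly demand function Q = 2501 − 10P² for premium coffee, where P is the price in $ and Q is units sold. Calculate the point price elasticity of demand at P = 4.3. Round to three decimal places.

At P = 4.3, Q = 2316.100.
dQ/dP = −20P = -86.
ε = (dQ/dP)(P/Q) = (-86)(4.3/2316.100).

-0.160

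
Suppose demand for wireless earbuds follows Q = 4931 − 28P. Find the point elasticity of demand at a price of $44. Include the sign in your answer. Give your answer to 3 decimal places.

At P = 44, Q = 3699.
dQ/dP = −28.
ε = (dQ/dP)(P/Q) = (-28)(44/3699).
|ε| < 1, so demand is inelastic at this price.

-0.333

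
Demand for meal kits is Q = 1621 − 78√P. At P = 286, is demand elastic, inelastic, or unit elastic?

Q = 301.900, dQ/dP = -2.306.
ε = (dQ/dP)(P/Q) ≈ -2.185.
|ε| = 2.18 > 1.

elastic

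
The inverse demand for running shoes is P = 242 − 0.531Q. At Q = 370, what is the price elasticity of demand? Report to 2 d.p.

At Q = 370, P = 242 − 0.531(370) = 45.53.
dP/dQ = −0.531, so dQ/dP = 1/(−0.531) = -1.883.
ε = (dQ/dP)(P/Q) = (-1.883)(45.53/370).

-0.23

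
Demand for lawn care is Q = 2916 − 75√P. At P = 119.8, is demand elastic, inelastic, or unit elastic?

inelastic

Q = 2095.101, dQ/dP = -3.426.
ε = (dQ/dP)(P/Q) ≈ -0.196.
|ε| = 0.20 < 1.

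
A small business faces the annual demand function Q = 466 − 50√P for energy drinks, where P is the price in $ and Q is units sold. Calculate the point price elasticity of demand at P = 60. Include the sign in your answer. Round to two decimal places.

At P = 60, Q = 78.702.
dQ/dP = −50/(2√P) = -3.227.
ε = (dQ/dP)(P/Q) = (-3.227)(60/78.702).
|ε| > 1, so demand is elastic at this price.

-2.46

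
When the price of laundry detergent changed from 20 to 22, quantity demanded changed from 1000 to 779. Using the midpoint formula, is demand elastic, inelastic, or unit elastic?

elastic

Arc ε ≈ -2.609.
|ε| = 2.61 > 1.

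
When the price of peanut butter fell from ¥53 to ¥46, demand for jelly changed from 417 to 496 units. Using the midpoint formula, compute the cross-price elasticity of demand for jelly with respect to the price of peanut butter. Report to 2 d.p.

-1.22

ΔQ_x = 496 − 417 = 79; ΔP_y = 46 − 53 = -7.
Midpoints: P̄_y = 49.50, Q̄_x = 456.5.
ε_xy = (ΔQ_x/ΔP_y)(P̄_y/Q̄_x) = (79/-7)(49.50/456.5).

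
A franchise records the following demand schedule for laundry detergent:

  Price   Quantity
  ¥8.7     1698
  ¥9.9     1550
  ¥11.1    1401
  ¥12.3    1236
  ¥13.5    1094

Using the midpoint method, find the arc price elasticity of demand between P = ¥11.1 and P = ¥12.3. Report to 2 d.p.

-1.22

At P = 11.1, Q = 1401; at P = 12.3, Q = 1236.
ΔQ = -165, ΔP = 1.2. Midpoints: P̄ = 11.70, Q̄ = 1318.5.
ε = (ΔQ/ΔP)(P̄/Q̄) = (-165/1.2)(11.70/1318.5).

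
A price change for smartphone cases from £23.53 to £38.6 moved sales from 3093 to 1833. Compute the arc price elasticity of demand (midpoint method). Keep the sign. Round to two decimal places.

ΔQ = 1833 − 3093 = -1260; ΔP = 38.6 − 23.53 = 15.07.
Midpoints: P̄ = 31.07, Q̄ = 2463.0.
ε = (ΔQ/ΔP)(P̄/Q̄) = (-1260/15.07)(31.07/2463.0).

-1.05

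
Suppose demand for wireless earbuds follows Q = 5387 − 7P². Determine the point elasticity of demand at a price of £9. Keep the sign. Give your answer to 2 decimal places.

-0.24

At P = 9, Q = 4820.
dQ/dP = −14P = -126.
ε = (dQ/dP)(P/Q) = (-126)(9/4820).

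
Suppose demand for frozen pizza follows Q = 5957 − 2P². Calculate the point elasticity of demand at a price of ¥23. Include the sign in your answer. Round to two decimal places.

At P = 23, Q = 4899.
dQ/dP = −4P = -92.
ε = (dQ/dP)(P/Q) = (-92)(23/4899).

-0.43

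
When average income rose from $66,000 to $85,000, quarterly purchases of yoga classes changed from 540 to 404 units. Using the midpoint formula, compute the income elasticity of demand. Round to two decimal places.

ΔQ = -136, ΔI = 19000. Midpoints: Ī = 75,500, Q̄ = 472.0.
ε_I = (ΔQ/ΔI)(Ī/Q̄) = (-136/19000)(75500/472.0).

-1.14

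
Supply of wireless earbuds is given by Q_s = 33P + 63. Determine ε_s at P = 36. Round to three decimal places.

0.950

At P = 36, Q_s = 1251.
dQ_s/dP = 33.
ε_s = (dQ_s/dP)(P/Q_s) = (33)(36/1251).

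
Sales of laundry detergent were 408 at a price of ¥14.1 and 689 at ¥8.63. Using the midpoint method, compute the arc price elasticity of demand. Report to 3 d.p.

ΔQ = 689 − 408 = 281; ΔP = 8.63 − 14.1 = -5.47.
Midpoints: P̄ = 11.37, Q̄ = 548.5.
ε = (ΔQ/ΔP)(P̄/Q̄) = (281/-5.47)(11.37/548.5).

-1.064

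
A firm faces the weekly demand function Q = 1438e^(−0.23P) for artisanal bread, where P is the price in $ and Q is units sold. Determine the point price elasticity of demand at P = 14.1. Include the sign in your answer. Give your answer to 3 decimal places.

-3.243

At P = 14.1, Q = 56.149.
dQ/dP = −0.23·1438e^(−0.23P) = −0.23Q = -12.914.
ε = (dQ/dP)(P/Q) = (-12.914)(14.1/56.149).
|ε| > 1, so demand is elastic at this price.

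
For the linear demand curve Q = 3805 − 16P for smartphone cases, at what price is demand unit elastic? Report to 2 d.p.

118.91

For linear demand Q = a − bP, ε = −bP/(a − bP). |ε| = 1 when bP = a − bP, i.e. P = a/(2b).
P = 3805/(2·16) = 3805/32 = 118.9062.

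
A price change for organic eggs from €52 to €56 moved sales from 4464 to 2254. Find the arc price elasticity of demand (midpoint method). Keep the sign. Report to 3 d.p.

-8.882

ΔQ = 2254 − 4464 = -2210; ΔP = 56 − 52 = 4.
Midpoints: P̄ = 54.00, Q̄ = 3359.0.
ε = (ΔQ/ΔP)(P̄/Q̄) = (-2210/4)(54.00/3359.0).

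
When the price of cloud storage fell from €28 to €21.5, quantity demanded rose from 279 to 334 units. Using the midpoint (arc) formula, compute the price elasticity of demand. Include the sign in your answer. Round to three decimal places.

-0.683

ΔQ = 334 − 279 = 55; ΔP = 21.5 − 28 = -6.5.
Midpoints: P̄ = 24.75, Q̄ = 306.5.
ε = (ΔQ/ΔP)(P̄/Q̄) = (55/-6.5)(24.75/306.5).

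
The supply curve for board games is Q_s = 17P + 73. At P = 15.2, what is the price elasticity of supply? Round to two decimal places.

At P = 15.2, Q_s = 331.40.
dQ_s/dP = 17.
ε_s = (dQ_s/dP)(P/Q_s) = (17)(15.2/331.40).

0.78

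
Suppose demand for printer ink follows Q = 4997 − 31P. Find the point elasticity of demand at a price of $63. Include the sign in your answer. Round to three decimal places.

-0.642

At P = 63, Q = 3044.
dQ/dP = −31.
ε = (dQ/dP)(P/Q) = (-31)(63/3044).
|ε| < 1, so demand is inelastic at this price.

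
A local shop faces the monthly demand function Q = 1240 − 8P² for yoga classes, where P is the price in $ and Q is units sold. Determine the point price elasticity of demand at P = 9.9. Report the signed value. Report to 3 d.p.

-3.440

At P = 9.9, Q = 455.920.
dQ/dP = −16P = -158.400.
ε = (dQ/dP)(P/Q) = (-158.400)(9.9/455.920).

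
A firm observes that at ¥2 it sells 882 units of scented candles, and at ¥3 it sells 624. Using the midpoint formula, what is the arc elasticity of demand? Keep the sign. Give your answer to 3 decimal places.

ΔQ = 624 − 882 = -258; ΔP = 3 − 2 = 1.
Midpoints: P̄ = 2.50, Q̄ = 753.0.
ε = (ΔQ/ΔP)(P̄/Q̄) = (-258/1)(2.50/753.0).

-0.857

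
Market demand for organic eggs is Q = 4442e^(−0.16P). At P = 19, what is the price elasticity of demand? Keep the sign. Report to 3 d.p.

At P = 19, Q = 212.483.
dQ/dP = −0.16·4442e^(−0.16P) = −0.16Q = -33.997.
ε = (dQ/dP)(P/Q) = (-33.997)(19/212.483).

-3.040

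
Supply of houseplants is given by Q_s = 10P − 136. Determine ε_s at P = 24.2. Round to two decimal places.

2.28

At P = 24.2, Q_s = 106.
dQ_s/dP = 10.
ε_s = (dQ_s/dP)(P/Q_s) = (10)(24.2/106).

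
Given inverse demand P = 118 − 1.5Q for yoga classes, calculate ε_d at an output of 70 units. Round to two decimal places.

At Q = 70, P = 118 − 1.5(70) = 13.00.
dP/dQ = −1.5, so dQ/dP = 1/(−1.5) = -0.667.
ε = (dQ/dP)(P/Q) = (-0.667)(13.00/70).

-0.12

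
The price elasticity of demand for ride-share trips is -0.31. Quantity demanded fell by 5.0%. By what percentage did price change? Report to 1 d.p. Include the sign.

16.1%

%ΔP ≈ %ΔQ / ε = (-5.0%)/(-0.31) = 16.13%.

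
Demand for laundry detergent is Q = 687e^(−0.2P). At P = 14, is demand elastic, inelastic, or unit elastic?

Q = 41.777, dQ/dP = -8.355.
ε = (dQ/dP)(P/Q) ≈ -2.800.
|ε| = 2.80 > 1.

elastic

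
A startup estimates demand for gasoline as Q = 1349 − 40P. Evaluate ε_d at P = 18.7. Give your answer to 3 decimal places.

At P = 18.7, Q = 601.
dQ/dP = −40.
ε = (dQ/dP)(P/Q) = (-40)(18.7/601).
|ε| > 1, so demand is elastic at this price.

-1.245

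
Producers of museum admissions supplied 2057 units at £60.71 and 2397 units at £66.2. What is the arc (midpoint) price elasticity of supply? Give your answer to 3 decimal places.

ΔQ = 2397 − 2057 = 340; ΔP = 66.2 − 60.71 = 5.49.
Midpoints: P̄ = 63.45, Q̄ = 2227.0.
ε_s = (ΔQ/ΔP)(P̄/Q̄) = (340/5.49)(63.45/2227.0).

1.765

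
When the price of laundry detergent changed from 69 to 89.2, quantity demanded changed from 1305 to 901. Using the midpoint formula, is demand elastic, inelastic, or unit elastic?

Arc ε ≈ -1.434.
|ε| = 1.43 > 1.

elastic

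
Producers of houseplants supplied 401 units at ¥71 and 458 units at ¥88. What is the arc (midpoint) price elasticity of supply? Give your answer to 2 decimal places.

0.62

ΔQ = 458 − 401 = 57; ΔP = 88 − 71 = 17.
Midpoints: P̄ = 79.50, Q̄ = 429.5.
ε_s = (ΔQ/ΔP)(P̄/Q̄) = (57/17)(79.50/429.5).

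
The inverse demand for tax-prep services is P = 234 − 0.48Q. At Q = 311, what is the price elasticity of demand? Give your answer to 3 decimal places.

At Q = 311, P = 234 − 0.48(311) = 84.72.
dP/dQ = −0.48, so dQ/dP = 1/(−0.48) = -2.083.
ε = (dQ/dP)(P/Q) = (-2.083)(84.72/311).

-0.568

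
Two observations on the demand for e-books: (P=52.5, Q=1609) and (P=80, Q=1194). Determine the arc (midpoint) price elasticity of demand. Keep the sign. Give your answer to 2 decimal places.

-0.71

ΔQ = 1194 − 1609 = -415; ΔP = 80 − 52.5 = 27.5.
Midpoints: P̄ = 66.25, Q̄ = 1401.5.
ε = (ΔQ/ΔP)(P̄/Q̄) = (-415/27.5)(66.25/1401.5).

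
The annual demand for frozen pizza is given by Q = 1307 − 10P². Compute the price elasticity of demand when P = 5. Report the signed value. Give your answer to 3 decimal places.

-0.473

At P = 5, Q = 1057.
dQ/dP = −20P = -100.
ε = (dQ/dP)(P/Q) = (-100)(5/1057).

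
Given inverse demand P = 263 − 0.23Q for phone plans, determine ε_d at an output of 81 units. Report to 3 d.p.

At Q = 81, P = 263 − 0.23(81) = 244.37.
dP/dQ = −0.23, so dQ/dP = 1/(−0.23) = -4.348.
ε = (dQ/dP)(P/Q) = (-4.348)(244.37/81).

-13.117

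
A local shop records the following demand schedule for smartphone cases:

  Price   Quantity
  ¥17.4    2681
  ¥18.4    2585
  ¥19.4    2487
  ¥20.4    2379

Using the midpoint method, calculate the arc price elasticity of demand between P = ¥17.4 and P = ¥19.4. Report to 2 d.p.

At P = 17.4, Q = 2681; at P = 19.4, Q = 2487.
ΔQ = -194, ΔP = 2.0. Midpoints: P̄ = 18.40, Q̄ = 2584.0.
ε = (ΔQ/ΔP)(P̄/Q̄) = (-194/2.0)(18.40/2584.0).

-0.69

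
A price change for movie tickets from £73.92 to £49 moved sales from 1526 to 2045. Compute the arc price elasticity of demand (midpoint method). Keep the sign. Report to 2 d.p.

-0.72

ΔQ = 2045 − 1526 = 519; ΔP = 49 − 73.92 = -24.92.
Midpoints: P̄ = 61.46, Q̄ = 1785.5.
ε = (ΔQ/ΔP)(P̄/Q̄) = (519/-24.92)(61.46/1785.5).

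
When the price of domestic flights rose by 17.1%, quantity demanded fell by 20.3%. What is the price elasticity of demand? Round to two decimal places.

-1.19

ε = %ΔQ / %ΔP = (-20.3)/(17.1) = -1.187.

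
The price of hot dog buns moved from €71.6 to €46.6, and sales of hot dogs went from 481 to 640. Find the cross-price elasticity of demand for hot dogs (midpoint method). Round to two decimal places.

-0.67

ΔQ_x = 640 − 481 = 159; ΔP_y = 46.6 − 71.6 = -25.0.
Midpoints: P̄_y = 59.10, Q̄_x = 560.5.
ε_xy = (ΔQ_x/ΔP_y)(P̄_y/Q̄_x) = (159/-25.0)(59.10/560.5).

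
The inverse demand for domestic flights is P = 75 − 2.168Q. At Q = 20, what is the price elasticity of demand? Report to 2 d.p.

-0.73

At Q = 20, P = 75 − 2.168(20) = 31.64.
dP/dQ = −2.168, so dQ/dP = 1/(−2.168) = -0.461.
ε = (dQ/dP)(P/Q) = (-0.461)(31.64/20).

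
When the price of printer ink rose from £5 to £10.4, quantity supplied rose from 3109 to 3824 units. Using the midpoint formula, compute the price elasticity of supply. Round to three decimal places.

0.294

ΔQ = 3824 − 3109 = 715; ΔP = 10.4 − 5 = 5.4.
Midpoints: P̄ = 7.70, Q̄ = 3466.5.
ε_s = (ΔQ/ΔP)(P̄/Q̄) = (715/5.4)(7.70/3466.5).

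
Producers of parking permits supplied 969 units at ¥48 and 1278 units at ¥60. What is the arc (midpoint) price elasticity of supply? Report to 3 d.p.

1.238

ΔQ = 1278 − 969 = 309; ΔP = 60 − 48 = 12.
Midpoints: P̄ = 54.00, Q̄ = 1123.5.
ε_s = (ΔQ/ΔP)(P̄/Q̄) = (309/12)(54.00/1123.5).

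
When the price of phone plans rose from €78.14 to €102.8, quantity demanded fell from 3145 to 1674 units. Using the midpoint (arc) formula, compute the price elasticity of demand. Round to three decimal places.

ΔQ = 1674 − 3145 = -1471; ΔP = 102.8 − 78.14 = 24.66.
Midpoints: P̄ = 90.47, Q̄ = 2409.5.
ε = (ΔQ/ΔP)(P̄/Q̄) = (-1471/24.66)(90.47/2409.5).

-2.240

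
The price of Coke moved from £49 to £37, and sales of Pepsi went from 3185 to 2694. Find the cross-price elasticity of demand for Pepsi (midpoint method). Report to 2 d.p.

0.60

ΔQ_x = 2694 − 3185 = -491; ΔP_y = 37 − 49 = -12.
Midpoints: P̄_y = 43.00, Q̄_x = 2939.5.
ε_xy = (ΔQ_x/ΔP_y)(P̄_y/Q̄_x) = (-491/-12)(43.00/2939.5).
ε_xy > 0, so the goods are substitutes.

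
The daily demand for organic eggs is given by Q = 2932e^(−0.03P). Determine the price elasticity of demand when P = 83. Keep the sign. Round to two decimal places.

-2.49

At P = 83, Q = 243.092.
dQ/dP = −0.03·2932e^(−0.03P) = −0.03Q = -7.293.
ε = (dQ/dP)(P/Q) = (-7.293)(83/243.092).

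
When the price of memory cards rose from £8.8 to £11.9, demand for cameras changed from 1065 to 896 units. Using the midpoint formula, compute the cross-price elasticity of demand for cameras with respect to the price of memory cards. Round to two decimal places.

-0.58

ΔQ_x = 896 − 1065 = -169; ΔP_y = 11.9 − 8.8 = 3.1.
Midpoints: P̄_y = 10.35, Q̄_x = 980.5.
ε_xy = (ΔQ_x/ΔP_y)(P̄_y/Q̄_x) = (-169/3.1)(10.35/980.5).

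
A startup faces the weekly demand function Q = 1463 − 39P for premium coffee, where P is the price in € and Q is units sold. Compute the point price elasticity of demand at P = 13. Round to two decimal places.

-0.53

At P = 13, Q = 956.
dQ/dP = −39.
ε = (dQ/dP)(P/Q) = (-39)(13/956).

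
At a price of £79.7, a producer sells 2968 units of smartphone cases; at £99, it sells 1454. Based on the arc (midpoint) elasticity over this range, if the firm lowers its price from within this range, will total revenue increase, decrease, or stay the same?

Arc ε = (-1514/19.3)(89.35/2211.0) ≈ -3.170.
|ε| = 3.17 > 1, so demand is elastic. A price cut therefore raises total revenue.

increase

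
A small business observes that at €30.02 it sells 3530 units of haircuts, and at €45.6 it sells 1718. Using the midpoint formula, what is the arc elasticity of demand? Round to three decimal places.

ΔQ = 1718 − 3530 = -1812; ΔP = 45.6 − 30.02 = 15.58.
Midpoints: P̄ = 37.81, Q̄ = 2624.0.
ε = (ΔQ/ΔP)(P̄/Q̄) = (-1812/15.58)(37.81/2624.0).

-1.676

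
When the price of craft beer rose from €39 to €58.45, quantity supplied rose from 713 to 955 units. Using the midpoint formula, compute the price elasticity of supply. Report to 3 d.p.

ΔQ = 955 − 713 = 242; ΔP = 58.45 − 39 = 19.45.
Midpoints: P̄ = 48.73, Q̄ = 834.0.
ε_s = (ΔQ/ΔP)(P̄/Q̄) = (242/19.45)(48.73/834.0).

0.727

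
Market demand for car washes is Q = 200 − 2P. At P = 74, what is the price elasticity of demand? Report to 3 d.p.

-2.846

At P = 74, Q = 52.
dQ/dP = −2.
ε = (dQ/dP)(P/Q) = (-2)(74/52).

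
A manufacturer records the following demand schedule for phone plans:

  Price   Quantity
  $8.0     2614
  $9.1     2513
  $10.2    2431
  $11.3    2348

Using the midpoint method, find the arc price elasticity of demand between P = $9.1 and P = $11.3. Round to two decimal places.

-0.31

At P = 9.1, Q = 2513; at P = 11.3, Q = 2348.
ΔQ = -165, ΔP = 2.2. Midpoints: P̄ = 10.20, Q̄ = 2430.5.
ε = (ΔQ/ΔP)(P̄/Q̄) = (-165/2.2)(10.20/2430.5).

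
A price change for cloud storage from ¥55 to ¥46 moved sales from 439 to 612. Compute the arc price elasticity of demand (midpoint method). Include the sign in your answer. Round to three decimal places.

-1.847

ΔQ = 612 − 439 = 173; ΔP = 46 − 55 = -9.
Midpoints: P̄ = 50.50, Q̄ = 525.5.
ε = (ΔQ/ΔP)(P̄/Q̄) = (173/-9)(50.50/525.5).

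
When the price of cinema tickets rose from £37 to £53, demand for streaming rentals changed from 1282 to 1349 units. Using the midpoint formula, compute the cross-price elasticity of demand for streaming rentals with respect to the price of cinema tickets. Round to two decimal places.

0.14

ΔQ_x = 1349 − 1282 = 67; ΔP_y = 53 − 37 = 16.
Midpoints: P̄_y = 45.00, Q̄_x = 1315.5.
ε_xy = (ΔQ_x/ΔP_y)(P̄_y/Q̄_x) = (67/16)(45.00/1315.5).
ε_xy > 0, so the goods are substitutes.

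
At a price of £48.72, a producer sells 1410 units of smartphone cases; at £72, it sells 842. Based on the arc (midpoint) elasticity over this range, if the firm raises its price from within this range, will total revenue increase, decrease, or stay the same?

decrease

Arc ε = (-568/23.28)(60.36/1126.0) ≈ -1.308.
|ε| = 1.31 > 1, so demand is elastic. A price rise therefore reduces total revenue.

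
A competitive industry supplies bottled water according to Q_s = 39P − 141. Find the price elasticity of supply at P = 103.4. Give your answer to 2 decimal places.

1.04

At P = 103.4, Q_s = 3891.60.
dQ_s/dP = 39.
ε_s = (dQ_s/dP)(P/Q_s) = (39)(103.4/3891.60).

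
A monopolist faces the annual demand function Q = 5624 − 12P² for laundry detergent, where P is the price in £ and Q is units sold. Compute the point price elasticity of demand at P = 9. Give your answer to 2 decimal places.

-0.42

At P = 9, Q = 4652.
dQ/dP = −24P = -216.
ε = (dQ/dP)(P/Q) = (-216)(9/4652).
|ε| < 1, so demand is inelastic at this price.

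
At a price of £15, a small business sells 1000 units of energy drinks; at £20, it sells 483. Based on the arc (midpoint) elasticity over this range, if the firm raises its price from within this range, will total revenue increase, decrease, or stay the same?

decrease

Arc ε = (-517/5)(17.50/741.5) ≈ -2.440.
|ε| = 2.44 > 1, so demand is elastic. A price rise therefore reduces total revenue.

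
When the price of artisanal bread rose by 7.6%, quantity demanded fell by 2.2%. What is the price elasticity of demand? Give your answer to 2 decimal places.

-0.29

ε = %ΔQ / %ΔP = (-2.2)/(7.6) = -0.289.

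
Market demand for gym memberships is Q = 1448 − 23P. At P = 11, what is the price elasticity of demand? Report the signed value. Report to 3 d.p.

-0.212

At P = 11, Q = 1195.
dQ/dP = −23.
ε = (dQ/dP)(P/Q) = (-23)(11/1195).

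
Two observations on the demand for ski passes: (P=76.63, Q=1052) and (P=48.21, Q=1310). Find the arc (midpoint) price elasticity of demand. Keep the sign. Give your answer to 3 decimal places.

-0.480

ΔQ = 1310 − 1052 = 258; ΔP = 48.21 − 76.63 = -28.42.
Midpoints: P̄ = 62.42, Q̄ = 1181.0.
ε = (ΔQ/ΔP)(P̄/Q̄) = (258/-28.42)(62.42/1181.0).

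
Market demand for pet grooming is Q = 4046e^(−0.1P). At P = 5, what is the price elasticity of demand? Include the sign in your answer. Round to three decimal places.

-0.500

At P = 5, Q = 2454.023.
dQ/dP = −0.1·4046e^(−0.1P) = −0.1Q = -245.402.
ε = (dQ/dP)(P/Q) = (-245.402)(5/2454.023).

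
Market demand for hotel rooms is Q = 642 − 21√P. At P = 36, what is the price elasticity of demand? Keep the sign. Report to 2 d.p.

-0.12

At P = 36, Q = 516.
dQ/dP = −21/(2√P) = -1.750.
ε = (dQ/dP)(P/Q) = (-1.750)(36/516).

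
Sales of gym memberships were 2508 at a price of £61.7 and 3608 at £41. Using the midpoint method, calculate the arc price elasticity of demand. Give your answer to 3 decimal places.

-0.892

ΔQ = 3608 − 2508 = 1100; ΔP = 41 − 61.7 = -20.7.
Midpoints: P̄ = 51.35, Q̄ = 3058.0.
ε = (ΔQ/ΔP)(P̄/Q̄) = (1100/-20.7)(51.35/3058.0).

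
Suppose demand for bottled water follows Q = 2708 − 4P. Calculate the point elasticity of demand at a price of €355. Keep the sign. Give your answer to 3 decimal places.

At P = 355, Q = 1288.
dQ/dP = −4.
ε = (dQ/dP)(P/Q) = (-4)(355/1288).
|ε| > 1, so demand is elastic at this price.

-1.102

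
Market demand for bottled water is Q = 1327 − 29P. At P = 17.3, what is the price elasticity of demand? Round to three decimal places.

At P = 17.3, Q = 825.300.
dQ/dP = −29.
ε = (dQ/dP)(P/Q) = (-29)(17.3/825.300).

-0.608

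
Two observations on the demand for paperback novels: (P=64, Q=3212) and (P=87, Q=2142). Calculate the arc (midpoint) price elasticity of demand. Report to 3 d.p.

-1.312

ΔQ = 2142 − 3212 = -1070; ΔP = 87 − 64 = 23.
Midpoints: P̄ = 75.50, Q̄ = 2677.0.
ε = (ΔQ/ΔP)(P̄/Q̄) = (-1070/23)(75.50/2677.0).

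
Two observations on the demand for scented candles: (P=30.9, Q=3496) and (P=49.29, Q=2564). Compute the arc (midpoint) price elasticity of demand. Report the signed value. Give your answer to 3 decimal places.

ΔQ = 2564 − 3496 = -932; ΔP = 49.29 − 30.9 = 18.39.
Midpoints: P̄ = 40.09, Q̄ = 3030.0.
ε = (ΔQ/ΔP)(P̄/Q̄) = (-932/18.39)(40.09/3030.0).

-0.671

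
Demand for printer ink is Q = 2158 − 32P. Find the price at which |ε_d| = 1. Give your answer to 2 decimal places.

33.72

For linear demand Q = a − bP, ε = −bP/(a − bP). |ε| = 1 when bP = a − bP, i.e. P = a/(2b).
P = 2158/(2·32) = 2158/64 = 33.7188.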